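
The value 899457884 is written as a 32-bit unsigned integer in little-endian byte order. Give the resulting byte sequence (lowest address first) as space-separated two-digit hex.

899457884 in hexadecimal, padded to 32 bits, is 0x359CA35C.
Split into bytes (most-significant first): 35 9C A3 5C.
Little-endian: lowest address holds the least-significant byte.
So at ascending addresses the bytes are 5C A3 9C 35.

5C A3 9C 35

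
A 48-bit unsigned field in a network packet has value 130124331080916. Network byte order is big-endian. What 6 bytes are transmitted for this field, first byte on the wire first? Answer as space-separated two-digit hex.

76 58 EE 87 DC D4

130124331080916 in hexadecimal, padded to 48 bits, is 0x7658EE87DCD4.
Split into bytes (most-significant first): 76 58 EE 87 DC D4.
Big-endian: lowest address holds the most-significant byte.
So the memory order matches the most-significant-first order: 76 58 EE 87 DC D4.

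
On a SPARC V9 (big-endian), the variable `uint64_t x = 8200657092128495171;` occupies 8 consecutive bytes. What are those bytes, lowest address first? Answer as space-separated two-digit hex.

71 CE 96 2D 25 1B 56 43

8200657092128495171 in hexadecimal, padded to 64 bits, is 0x71CE962D251B5643.
Split into bytes (most-significant first): 71 CE 96 2D 25 1B 56 43.
Big-endian: lowest address holds the most-significant byte.
So the memory order matches the most-significant-first order: 71 CE 96 2D 25 1B 56 43.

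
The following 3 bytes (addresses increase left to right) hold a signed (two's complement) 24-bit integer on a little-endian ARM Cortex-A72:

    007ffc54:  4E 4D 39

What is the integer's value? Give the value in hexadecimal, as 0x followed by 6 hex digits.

Little-endian: lowest address holds the least-significant byte.
Reassemble most-significant byte first: 39 4D 4E → 0x394D4E.

0x394D4E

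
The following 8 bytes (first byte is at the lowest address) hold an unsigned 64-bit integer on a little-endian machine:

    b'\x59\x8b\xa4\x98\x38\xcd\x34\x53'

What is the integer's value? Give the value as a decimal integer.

Little-endian stores the least-significant byte at the lowest address.
Reassemble most-significant byte first: 53 34 CD 38 98 A4 8B 59 → 0x5334CD3898A48B59.
0x5334CD3898A48B59 = 5995642646899755865.

5995642646899755865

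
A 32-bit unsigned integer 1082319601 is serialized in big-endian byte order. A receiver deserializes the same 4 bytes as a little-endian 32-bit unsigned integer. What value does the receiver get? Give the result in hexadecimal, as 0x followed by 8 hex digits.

1082319601 in 32-bit hexadecimal is 0x4082E2F1.
Stored big-endian, the bytes at ascending addresses are 40 82 E2 F1.
Read back as little-endian, the first byte is least significant, giving 0xF1E28240.

0xF1E28240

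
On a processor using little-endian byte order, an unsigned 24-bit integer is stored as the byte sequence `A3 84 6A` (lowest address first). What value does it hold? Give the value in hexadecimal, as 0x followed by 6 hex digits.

In little-endian order the low byte comes first in memory.
Reassemble most-significant byte first: 6A 84 A3 → 0x6A84A3.

0x6A84A3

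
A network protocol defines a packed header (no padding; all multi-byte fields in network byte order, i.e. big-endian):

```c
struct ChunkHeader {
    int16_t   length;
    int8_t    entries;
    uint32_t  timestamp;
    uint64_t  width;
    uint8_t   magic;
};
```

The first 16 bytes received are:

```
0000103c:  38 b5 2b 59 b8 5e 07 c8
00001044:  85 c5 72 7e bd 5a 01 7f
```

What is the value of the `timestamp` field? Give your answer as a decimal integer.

1505254919

`timestamp` follows `length` (2 B), `entries` (1 B), so it starts at offset 2 + 1 = 3 and occupies 4 bytes.
Bytes at offsets 3..6: 59 B8 5E 07.
In big-endian order the high byte comes first in memory.
The bytes are already most-significant first: 0x59B85E07.
0x59B85E07 = 1505254919.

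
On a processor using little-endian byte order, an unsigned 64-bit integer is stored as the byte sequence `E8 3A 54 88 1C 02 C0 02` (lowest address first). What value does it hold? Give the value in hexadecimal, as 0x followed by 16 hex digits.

Little-endian: lowest address holds the least-significant byte.
Reassemble most-significant byte first: 02 C0 02 1C 88 54 3A E8 → 0x02C0021C88543AE8.

0x02C0021C88543AE8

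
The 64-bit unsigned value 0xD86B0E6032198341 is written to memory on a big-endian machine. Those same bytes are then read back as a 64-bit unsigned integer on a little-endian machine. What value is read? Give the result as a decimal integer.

Stored big-endian, the bytes at ascending addresses are D8 6B 0E 60 32 19 83 41.
Read back as little-endian, the first byte is least significant, giving 0x41831932600E6BD8.
0x41831932600E6BD8 = 4720644538565028824.

4720644538565028824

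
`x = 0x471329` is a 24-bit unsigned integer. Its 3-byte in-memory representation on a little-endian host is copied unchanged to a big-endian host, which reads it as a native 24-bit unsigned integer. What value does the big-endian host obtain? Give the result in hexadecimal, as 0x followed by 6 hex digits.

0x291347

Stored little-endian, the bytes at ascending addresses are 29 13 47.
Read back as big-endian, the last byte is least significant, giving 0x291347.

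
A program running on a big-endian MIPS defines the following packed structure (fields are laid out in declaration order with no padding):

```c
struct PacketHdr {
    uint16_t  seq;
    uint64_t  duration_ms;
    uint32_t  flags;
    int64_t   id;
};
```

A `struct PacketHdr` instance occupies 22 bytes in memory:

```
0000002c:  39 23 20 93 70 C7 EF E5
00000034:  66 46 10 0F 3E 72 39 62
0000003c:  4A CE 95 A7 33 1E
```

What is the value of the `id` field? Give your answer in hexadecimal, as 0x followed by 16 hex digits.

`id` follows `seq` (2 B), `duration_ms` (8 B), `flags` (4 B), so it starts at offset 2 + 8 + 4 = 14 and occupies 8 bytes.
Bytes at offsets 14..21: 39 62 4A CE 95 A7 33 1E.
Big-endian: lowest address holds the most-significant byte.
The bytes are already most-significant first: 0x39624ACE95A7331E.

0x39624ACE95A7331E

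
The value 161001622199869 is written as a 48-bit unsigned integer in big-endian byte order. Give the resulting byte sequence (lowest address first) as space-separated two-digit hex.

92 6E 1C 7F DE 3D

161001622199869 in hexadecimal, padded to 48 bits, is 0x926E1C7FDE3D.
Split into bytes (most-significant first): 92 6E 1C 7F DE 3D.
Big-endian stores the most-significant byte at the lowest address.
So the memory order matches the most-significant-first order: 92 6E 1C 7F DE 3D.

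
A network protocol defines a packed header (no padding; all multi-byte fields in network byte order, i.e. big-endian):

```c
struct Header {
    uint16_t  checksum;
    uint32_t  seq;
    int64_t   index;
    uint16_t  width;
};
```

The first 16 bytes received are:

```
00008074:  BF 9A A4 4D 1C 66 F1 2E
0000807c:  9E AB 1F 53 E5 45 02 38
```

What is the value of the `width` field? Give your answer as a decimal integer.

568

`width` follows `checksum` (2 B), `seq` (4 B), `index` (8 B), so it starts at offset 2 + 4 + 8 = 14 and occupies 2 bytes.
Bytes at offsets 14..15: 02 38.
Big-endian stores the most-significant byte at the lowest address.
The bytes are already most-significant first: 0x0238.
0x0238 = 568.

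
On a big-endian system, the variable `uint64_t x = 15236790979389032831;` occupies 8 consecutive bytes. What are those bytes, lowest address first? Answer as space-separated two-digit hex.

D3 73 F4 AA F3 5C 09 7F

15236790979389032831 in hexadecimal, padded to 64 bits, is 0xD373F4AAF35C097F.
Split into bytes (most-significant first): D3 73 F4 AA F3 5C 09 7F.
In big-endian order the high byte comes first in memory.
So the memory order matches the most-significant-first order: D3 73 F4 AA F3 5C 09 7F.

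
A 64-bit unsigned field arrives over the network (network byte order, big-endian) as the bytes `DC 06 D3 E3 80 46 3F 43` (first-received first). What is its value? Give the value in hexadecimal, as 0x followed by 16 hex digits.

0xDC06D3E380463F43

In big-endian order the high byte comes first in memory.
The bytes are already most-significant first: 0xDC06D3E380463F43.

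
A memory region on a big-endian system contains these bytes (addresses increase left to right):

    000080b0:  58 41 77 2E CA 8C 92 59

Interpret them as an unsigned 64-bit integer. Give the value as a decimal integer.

6359495191674262105

Big-endian stores the most-significant byte at the lowest address.
The bytes are already most-significant first: 0x5841772ECA8C9259.
0x5841772ECA8C9259 = 6359495191674262105.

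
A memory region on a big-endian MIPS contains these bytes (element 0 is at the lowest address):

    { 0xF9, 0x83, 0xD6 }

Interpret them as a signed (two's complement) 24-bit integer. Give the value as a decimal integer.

-425002

Big-endian stores the most-significant byte at the lowest address.
The bytes are already most-significant first: 0xF983D6.
Top bit is set, so as a signed 24-bit value this is 0xF983D6 − 2^24 = -425002.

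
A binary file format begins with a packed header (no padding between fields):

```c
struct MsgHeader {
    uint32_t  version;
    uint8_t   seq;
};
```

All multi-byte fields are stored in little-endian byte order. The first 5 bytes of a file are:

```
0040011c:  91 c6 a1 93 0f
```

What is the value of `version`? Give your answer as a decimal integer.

2476852881

`version` is the first field, at byte offset 0, occupying 4 bytes.
Bytes at offsets 0..3: 91 C6 A1 93.
Little-endian: lowest address holds the least-significant byte.
Reassemble most-significant byte first: 93 A1 C6 91 → 0x93A1C691.
0x93A1C691 = 2476852881.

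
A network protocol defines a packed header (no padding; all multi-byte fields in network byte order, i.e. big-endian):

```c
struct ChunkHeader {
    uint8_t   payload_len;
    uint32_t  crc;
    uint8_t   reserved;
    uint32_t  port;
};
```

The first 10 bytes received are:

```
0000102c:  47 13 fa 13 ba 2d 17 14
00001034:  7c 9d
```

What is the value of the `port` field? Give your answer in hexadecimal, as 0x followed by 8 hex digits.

0x17147C9D

`port` follows `payload_len` (1 B), `crc` (4 B), `reserved` (1 B), so it starts at offset 1 + 4 + 1 = 6 and occupies 4 bytes.
Bytes at offsets 6..9: 17 14 7C 9D.
In big-endian order the high byte comes first in memory.
The bytes are already most-significant first: 0x17147C9D.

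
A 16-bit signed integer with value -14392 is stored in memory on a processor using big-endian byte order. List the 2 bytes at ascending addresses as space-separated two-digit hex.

C7 C8

Two's complement of -14392 in 16 bits: 14392 = 0x3838; invert → 0xC7C7; add 1 → 0xC7C8.
Split into bytes (most-significant first): C7 C8.
Big-endian stores the most-significant byte at the lowest address.
So the memory order matches the most-significant-first order: C7 C8.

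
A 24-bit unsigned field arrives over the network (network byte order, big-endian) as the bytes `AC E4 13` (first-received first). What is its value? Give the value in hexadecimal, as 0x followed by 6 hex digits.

Big-endian stores the most-significant byte at the lowest address.
The bytes are already most-significant first: 0xACE413.

0xACE413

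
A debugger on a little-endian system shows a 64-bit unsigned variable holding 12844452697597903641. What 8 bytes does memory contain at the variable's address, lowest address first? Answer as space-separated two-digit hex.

12844452697597903641 in hexadecimal, padded to 64 bits, is 0xB240A9ACF6A18319.
Split into bytes (most-significant first): B2 40 A9 AC F6 A1 83 19.
In little-endian order the low byte comes first in memory.
So at ascending addresses the bytes are 19 83 A1 F6 AC A9 40 B2.

19 83 A1 F6 AC A9 40 B2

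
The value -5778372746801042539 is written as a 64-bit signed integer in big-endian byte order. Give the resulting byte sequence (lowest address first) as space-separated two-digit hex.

AF CF 18 9A 17 20 2B 95

Two's complement of -5778372746801042539 in 64 bits: 5778372746801042539 = 0x5030E765E8DFD46B; invert → 0xAFCF189A17202B94; add 1 → 0xAFCF189A17202B95.
Split into bytes (most-significant first): AF CF 18 9A 17 20 2B 95.
Big-endian: lowest address holds the most-significant byte.
So the memory order matches the most-significant-first order: AF CF 18 9A 17 20 2B 95.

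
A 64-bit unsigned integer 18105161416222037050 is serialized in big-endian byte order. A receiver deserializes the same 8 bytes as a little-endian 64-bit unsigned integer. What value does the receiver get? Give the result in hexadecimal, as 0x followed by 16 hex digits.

18105161416222037050 in 64-bit hexadecimal is 0xFB427461FF05D43A.
Stored big-endian, the bytes at ascending addresses are FB 42 74 61 FF 05 D4 3A.
Read back as little-endian, the first byte is least significant, giving 0x3AD405FF617442FB.

0x3AD405FF617442FB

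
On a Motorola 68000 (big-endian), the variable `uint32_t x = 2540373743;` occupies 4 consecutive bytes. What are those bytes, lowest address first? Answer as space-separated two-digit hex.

97 6B 06 EF

2540373743 in hexadecimal, padded to 32 bits, is 0x976B06EF.
Split into bytes (most-significant first): 97 6B 06 EF.
In big-endian order the high byte comes first in memory.
So the memory order matches the most-significant-first order: 97 6B 06 EF.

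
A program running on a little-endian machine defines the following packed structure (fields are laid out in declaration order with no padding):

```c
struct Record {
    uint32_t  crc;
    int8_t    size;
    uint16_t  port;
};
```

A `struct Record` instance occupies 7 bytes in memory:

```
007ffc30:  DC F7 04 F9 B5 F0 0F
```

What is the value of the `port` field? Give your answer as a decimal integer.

`port` follows `crc` (4 B), `size` (1 B), so it starts at offset 4 + 1 = 5 and occupies 2 bytes.
Bytes at offsets 5..6: F0 0F.
Little-endian stores the least-significant byte at the lowest address.
Reassemble most-significant byte first: 0F F0 → 0x0FF0.
0x0FF0 = 4080.

4080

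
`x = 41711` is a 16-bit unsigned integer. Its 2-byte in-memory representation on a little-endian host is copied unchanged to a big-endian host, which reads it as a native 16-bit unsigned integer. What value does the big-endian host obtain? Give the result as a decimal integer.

61346

41711 in 16-bit hexadecimal is 0xA2EF.
Stored little-endian, the bytes at ascending addresses are EF A2.
Read back as big-endian, the last byte is least significant, giving 0xEFA2.
0xEFA2 = 61346.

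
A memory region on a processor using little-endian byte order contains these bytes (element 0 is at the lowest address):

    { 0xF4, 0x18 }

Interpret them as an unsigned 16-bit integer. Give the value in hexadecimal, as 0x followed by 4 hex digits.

Little-endian: lowest address holds the least-significant byte.
Reassemble most-significant byte first: 18 F4 → 0x18F4.

0x18F4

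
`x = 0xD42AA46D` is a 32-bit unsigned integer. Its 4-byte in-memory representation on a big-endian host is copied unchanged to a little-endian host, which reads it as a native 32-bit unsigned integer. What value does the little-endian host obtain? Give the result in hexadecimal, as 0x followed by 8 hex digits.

Stored big-endian, the bytes at ascending addresses are D4 2A A4 6D.
Read back as little-endian, the first byte is least significant, giving 0x6DA42AD4.

0x6DA42AD4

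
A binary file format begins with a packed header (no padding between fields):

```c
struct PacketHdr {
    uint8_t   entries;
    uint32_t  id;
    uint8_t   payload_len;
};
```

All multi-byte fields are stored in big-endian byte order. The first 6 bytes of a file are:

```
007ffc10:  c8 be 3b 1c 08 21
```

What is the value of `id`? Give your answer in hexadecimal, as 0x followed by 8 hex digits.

0xBE3B1C08

`id` follows `entries` (1 byte), so it starts at byte offset 1 and occupies 4 bytes.
Bytes at offsets 1..4: BE 3B 1C 08.
In big-endian order the high byte comes first in memory.
The bytes are already most-significant first: 0xBE3B1C08.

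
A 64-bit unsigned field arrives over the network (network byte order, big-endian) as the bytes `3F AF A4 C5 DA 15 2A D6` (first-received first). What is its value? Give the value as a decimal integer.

4589067714988157654

In big-endian order the high byte comes first in memory.
The bytes are already most-significant first: 0x3FAFA4C5DA152AD6.
0x3FAFA4C5DA152AD6 = 4589067714988157654.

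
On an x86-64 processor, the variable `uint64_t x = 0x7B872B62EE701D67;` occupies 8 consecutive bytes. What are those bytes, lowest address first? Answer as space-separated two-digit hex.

Split into bytes (most-significant first): 7B 87 2B 62 EE 70 1D 67.
Little-endian: lowest address holds the least-significant byte.
So at ascending addresses the bytes are 67 1D 70 EE 62 2B 87 7B.

67 1D 70 EE 62 2B 87 7B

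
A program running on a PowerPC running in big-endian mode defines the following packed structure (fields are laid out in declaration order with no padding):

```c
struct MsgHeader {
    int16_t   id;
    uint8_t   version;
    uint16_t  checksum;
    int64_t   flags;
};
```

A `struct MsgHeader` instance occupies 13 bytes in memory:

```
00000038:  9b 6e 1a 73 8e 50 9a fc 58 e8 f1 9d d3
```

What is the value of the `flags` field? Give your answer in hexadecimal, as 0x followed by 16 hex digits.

`flags` follows `id` (2 B), `version` (1 B), `checksum` (2 B), so it starts at offset 2 + 1 + 2 = 5 and occupies 8 bytes.
Bytes at offsets 5..12: 50 9A FC 58 E8 F1 9D D3.
In big-endian order the high byte comes first in memory.
The bytes are already most-significant first: 0x509AFC58E8F19DD3.

0x509AFC58E8F19DD3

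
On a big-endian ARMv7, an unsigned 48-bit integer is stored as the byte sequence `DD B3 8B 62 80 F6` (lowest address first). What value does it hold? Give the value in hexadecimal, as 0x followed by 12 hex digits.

0xDDB38B6280F6

Big-endian: lowest address holds the most-significant byte.
The bytes are already most-significant first: 0xDDB38B6280F6.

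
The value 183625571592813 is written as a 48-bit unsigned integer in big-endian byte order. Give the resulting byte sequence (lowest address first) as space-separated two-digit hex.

183625571592813 in hexadecimal, padded to 48 bits, is 0xA701A8F76A6D.
Split into bytes (most-significant first): A7 01 A8 F7 6A 6D.
In big-endian order the high byte comes first in memory.
So the memory order matches the most-significant-first order: A7 01 A8 F7 6A 6D.

A7 01 A8 F7 6A 6D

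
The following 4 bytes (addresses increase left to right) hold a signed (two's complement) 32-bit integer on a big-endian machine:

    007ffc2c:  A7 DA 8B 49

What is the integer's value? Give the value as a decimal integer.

Big-endian: lowest address holds the most-significant byte.
The bytes are already most-significant first: 0xA7DA8B49.
Top bit is set, so as a signed 32-bit value this is 0xA7DA8B49 − 2^32 = -1478849719.

-1478849719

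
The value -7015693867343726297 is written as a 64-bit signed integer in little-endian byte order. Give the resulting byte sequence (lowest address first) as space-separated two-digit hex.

Two's complement of -7015693867343726297 in 64 bits: 7015693867343726297 = 0x615CC066CFE8C6D9; invert → 0x9EA33F9930173926; add 1 → 0x9EA33F9930173927.
Split into bytes (most-significant first): 9E A3 3F 99 30 17 39 27.
Little-endian: lowest address holds the least-significant byte.
So at ascending addresses the bytes are 27 39 17 30 99 3F A3 9E.

27 39 17 30 99 3F A3 9E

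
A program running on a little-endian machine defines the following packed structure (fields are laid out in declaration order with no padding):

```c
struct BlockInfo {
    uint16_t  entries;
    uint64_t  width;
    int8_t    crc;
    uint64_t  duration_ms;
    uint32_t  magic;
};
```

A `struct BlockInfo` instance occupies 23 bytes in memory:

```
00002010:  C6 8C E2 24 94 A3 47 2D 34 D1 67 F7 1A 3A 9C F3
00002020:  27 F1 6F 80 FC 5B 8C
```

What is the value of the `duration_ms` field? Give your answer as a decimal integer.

8066272334848858871

`duration_ms` follows `entries` (2 B), `width` (8 B), `crc` (1 B), so it starts at offset 2 + 8 + 1 = 11 and occupies 8 bytes.
Bytes at offsets 11..18: F7 1A 3A 9C F3 27 F1 6F.
Little-endian: lowest address holds the least-significant byte.
Reassemble most-significant byte first: 6F F1 27 F3 9C 3A 1A F7 → 0x6FF127F39C3A1AF7.
0x6FF127F39C3A1AF7 = 8066272334848858871.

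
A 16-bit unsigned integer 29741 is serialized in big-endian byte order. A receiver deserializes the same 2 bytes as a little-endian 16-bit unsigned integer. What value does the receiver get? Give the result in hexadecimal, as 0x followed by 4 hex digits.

0x2D74

29741 in 16-bit hexadecimal is 0x742D.
Stored big-endian, the bytes at ascending addresses are 74 2D.
Read back as little-endian, the first byte is least significant, giving 0x2D74.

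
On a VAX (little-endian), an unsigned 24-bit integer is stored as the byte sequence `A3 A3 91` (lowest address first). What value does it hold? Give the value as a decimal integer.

9544611

In little-endian order the low byte comes first in memory.
Reassemble most-significant byte first: 91 A3 A3 → 0x91A3A3.
0x91A3A3 = 9544611.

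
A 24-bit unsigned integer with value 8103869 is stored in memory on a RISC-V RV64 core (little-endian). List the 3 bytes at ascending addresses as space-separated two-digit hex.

8103869 in hexadecimal, padded to 24 bits, is 0x7BA7BD.
Split into bytes (most-significant first): 7B A7 BD.
In little-endian order the low byte comes first in memory.
So at ascending addresses the bytes are BD A7 7B.

BD A7 7B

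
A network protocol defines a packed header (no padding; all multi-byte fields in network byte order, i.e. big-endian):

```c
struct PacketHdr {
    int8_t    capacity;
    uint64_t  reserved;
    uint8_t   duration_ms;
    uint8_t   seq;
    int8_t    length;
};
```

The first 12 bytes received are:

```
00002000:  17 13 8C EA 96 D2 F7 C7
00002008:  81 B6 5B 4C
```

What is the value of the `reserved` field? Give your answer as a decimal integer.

1408758716965570433

`reserved` follows `capacity` (1 byte), so it starts at byte offset 1 and occupies 8 bytes.
Bytes at offsets 1..8: 13 8C EA 96 D2 F7 C7 81.
Big-endian stores the most-significant byte at the lowest address.
The bytes are already most-significant first: 0x138CEA96D2F7C781.
0x138CEA96D2F7C781 = 1408758716965570433.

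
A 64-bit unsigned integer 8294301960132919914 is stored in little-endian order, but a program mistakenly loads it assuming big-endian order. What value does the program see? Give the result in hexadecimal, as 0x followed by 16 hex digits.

0x6A828C09B0471B73

8294301960132919914 in 64-bit hexadecimal is 0x731B47B0098C826A.
Stored little-endian, the bytes at ascending addresses are 6A 82 8C 09 B0 47 1B 73.
Read back as big-endian, the last byte is least significant, giving 0x6A828C09B0471B73.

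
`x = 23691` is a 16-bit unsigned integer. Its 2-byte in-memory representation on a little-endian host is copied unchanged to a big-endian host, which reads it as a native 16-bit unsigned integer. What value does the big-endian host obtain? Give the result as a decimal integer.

23691 in 16-bit hexadecimal is 0x5C8B.
Stored little-endian, the bytes at ascending addresses are 8B 5C.
Read back as big-endian, the last byte is least significant, giving 0x8B5C.
0x8B5C = 35676.

35676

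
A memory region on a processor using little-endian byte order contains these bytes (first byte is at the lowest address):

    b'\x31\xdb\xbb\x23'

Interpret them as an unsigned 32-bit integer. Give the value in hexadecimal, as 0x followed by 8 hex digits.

0x23BBDB31

Little-endian: lowest address holds the least-significant byte.
Reassemble most-significant byte first: 23 BB DB 31 → 0x23BBDB31.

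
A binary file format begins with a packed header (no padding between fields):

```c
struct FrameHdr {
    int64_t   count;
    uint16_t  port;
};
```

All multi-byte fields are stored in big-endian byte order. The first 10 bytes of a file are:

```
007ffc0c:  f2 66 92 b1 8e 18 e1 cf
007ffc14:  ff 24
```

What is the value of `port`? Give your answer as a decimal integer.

65316

`port` follows `count` (8 bytes), so it starts at byte offset 8 and occupies 2 bytes.
Bytes at offsets 8..9: FF 24.
In big-endian order the high byte comes first in memory.
The bytes are already most-significant first: 0xFF24.
0xFF24 = 65316.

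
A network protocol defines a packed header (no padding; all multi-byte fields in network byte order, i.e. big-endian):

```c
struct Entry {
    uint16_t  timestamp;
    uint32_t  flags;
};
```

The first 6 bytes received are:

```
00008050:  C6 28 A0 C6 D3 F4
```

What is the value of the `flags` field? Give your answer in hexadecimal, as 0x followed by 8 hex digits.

`flags` follows `timestamp` (2 bytes), so it starts at byte offset 2 and occupies 4 bytes.
Bytes at offsets 2..5: A0 C6 D3 F4.
Big-endian: lowest address holds the most-significant byte.
The bytes are already most-significant first: 0xA0C6D3F4.

0xA0C6D3F4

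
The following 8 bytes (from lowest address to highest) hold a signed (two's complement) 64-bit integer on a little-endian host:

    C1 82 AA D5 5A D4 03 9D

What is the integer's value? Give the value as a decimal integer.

Little-endian stores the least-significant byte at the lowest address.
Reassemble most-significant byte first: 9D 03 D4 5A D5 AA 82 C1 → 0x9D03D45AD5AA82C1.
Top bit is set, so as a signed 64-bit value this is 0x9D03D45AD5AA82C1 − 2^64 = -7132623898227866943.

-7132623898227866943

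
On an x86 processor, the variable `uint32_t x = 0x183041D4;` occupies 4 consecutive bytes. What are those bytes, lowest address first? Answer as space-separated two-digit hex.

Split into bytes (most-significant first): 18 30 41 D4.
Little-endian stores the least-significant byte at the lowest address.
So at ascending addresses the bytes are D4 41 30 18.

D4 41 30 18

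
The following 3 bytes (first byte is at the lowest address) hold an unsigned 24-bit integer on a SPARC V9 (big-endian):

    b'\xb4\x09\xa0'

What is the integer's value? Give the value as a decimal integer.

Big-endian: lowest address holds the most-significant byte.
The bytes are already most-significant first: 0xB409A0.
0xB409A0 = 11798944.

11798944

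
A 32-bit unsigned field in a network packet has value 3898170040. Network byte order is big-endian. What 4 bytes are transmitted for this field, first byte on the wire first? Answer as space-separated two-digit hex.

3898170040 in hexadecimal, padded to 32 bits, is 0xE8595AB8.
Split into bytes (most-significant first): E8 59 5A B8.
Big-endian stores the most-significant byte at the lowest address.
So the memory order matches the most-significant-first order: E8 59 5A B8.

E8 59 5A B8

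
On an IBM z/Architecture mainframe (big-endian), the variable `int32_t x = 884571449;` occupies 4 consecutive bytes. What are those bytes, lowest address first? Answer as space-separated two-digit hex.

884571449 in hexadecimal, padded to 32 bits, is 0x34B97D39.
Split into bytes (most-significant first): 34 B9 7D 39.
Big-endian stores the most-significant byte at the lowest address.
So the memory order matches the most-significant-first order: 34 B9 7D 39.

34 B9 7D 39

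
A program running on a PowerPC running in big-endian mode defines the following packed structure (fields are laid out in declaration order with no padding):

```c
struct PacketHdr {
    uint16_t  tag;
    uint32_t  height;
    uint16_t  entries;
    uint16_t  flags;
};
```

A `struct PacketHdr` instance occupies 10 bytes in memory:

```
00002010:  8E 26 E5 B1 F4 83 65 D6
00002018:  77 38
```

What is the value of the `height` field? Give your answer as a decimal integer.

3853644931

`height` follows `tag` (2 bytes), so it starts at byte offset 2 and occupies 4 bytes.
Bytes at offsets 2..5: E5 B1 F4 83.
Big-endian: lowest address holds the most-significant byte.
The bytes are already most-significant first: 0xE5B1F483.
0xE5B1F483 = 3853644931.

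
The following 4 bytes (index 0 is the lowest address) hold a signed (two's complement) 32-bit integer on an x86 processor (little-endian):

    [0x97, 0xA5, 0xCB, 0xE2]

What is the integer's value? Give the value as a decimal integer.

-489970281

In little-endian order the low byte comes first in memory.
Reassemble most-significant byte first: E2 CB A5 97 → 0xE2CBA597.
Top bit is set, so as a signed 32-bit value this is 0xE2CBA597 − 2^32 = -489970281.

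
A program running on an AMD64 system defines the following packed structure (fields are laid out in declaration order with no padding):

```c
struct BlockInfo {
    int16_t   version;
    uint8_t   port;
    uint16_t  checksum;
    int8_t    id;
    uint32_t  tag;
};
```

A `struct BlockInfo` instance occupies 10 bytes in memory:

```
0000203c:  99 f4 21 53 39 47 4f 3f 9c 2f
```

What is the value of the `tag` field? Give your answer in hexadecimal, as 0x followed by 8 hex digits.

0x2F9C3F4F

`tag` follows `version` (2 B), `port` (1 B), `checksum` (2 B), `id` (1 B), so it starts at offset 2 + 1 + 2 + 1 = 6 and occupies 4 bytes.
Bytes at offsets 6..9: 4F 3F 9C 2F.
Little-endian stores the least-significant byte at the lowest address.
Reassemble most-significant byte first: 2F 9C 3F 4F → 0x2F9C3F4F.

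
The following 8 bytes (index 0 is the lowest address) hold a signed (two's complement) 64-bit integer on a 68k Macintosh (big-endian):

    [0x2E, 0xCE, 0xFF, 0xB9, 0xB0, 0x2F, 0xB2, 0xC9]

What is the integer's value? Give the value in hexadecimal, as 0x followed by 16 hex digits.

0x2ECEFFB9B02FB2C9

Big-endian stores the most-significant byte at the lowest address.
The bytes are already most-significant first: 0x2ECEFFB9B02FB2C9.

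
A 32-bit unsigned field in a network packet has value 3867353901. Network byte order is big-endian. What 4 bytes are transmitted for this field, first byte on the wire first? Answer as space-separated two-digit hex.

E6 83 23 2D

3867353901 in hexadecimal, padded to 32 bits, is 0xE683232D.
Split into bytes (most-significant first): E6 83 23 2D.
Big-endian: lowest address holds the most-significant byte.
So the memory order matches the most-significant-first order: E6 83 23 2D.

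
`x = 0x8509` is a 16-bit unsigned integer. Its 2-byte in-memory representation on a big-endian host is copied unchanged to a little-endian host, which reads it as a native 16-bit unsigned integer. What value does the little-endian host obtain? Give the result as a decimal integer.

Stored big-endian, the bytes at ascending addresses are 85 09.
Read back as little-endian, the first byte is least significant, giving 0x0985.
0x0985 = 2437.

2437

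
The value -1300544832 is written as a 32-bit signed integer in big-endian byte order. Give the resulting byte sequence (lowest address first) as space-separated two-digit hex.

Two's complement of -1300544832 in 32 bits: 1300544832 = 0x4D84BD40; invert → 0xB27B42BF; add 1 → 0xB27B42C0.
Split into bytes (most-significant first): B2 7B 42 C0.
Big-endian stores the most-significant byte at the lowest address.
So the memory order matches the most-significant-first order: B2 7B 42 C0.

B2 7B 42 C0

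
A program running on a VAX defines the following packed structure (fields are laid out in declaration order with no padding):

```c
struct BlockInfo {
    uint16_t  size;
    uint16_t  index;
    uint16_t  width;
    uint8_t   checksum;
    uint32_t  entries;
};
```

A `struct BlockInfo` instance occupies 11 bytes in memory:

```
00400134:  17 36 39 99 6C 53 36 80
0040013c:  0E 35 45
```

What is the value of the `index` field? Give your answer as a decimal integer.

`index` follows `size` (2 bytes), so it starts at byte offset 2 and occupies 2 bytes.
Bytes at offsets 2..3: 39 99.
Little-endian stores the least-significant byte at the lowest address.
Reassemble most-significant byte first: 99 39 → 0x9939.
0x9939 = 39225.

39225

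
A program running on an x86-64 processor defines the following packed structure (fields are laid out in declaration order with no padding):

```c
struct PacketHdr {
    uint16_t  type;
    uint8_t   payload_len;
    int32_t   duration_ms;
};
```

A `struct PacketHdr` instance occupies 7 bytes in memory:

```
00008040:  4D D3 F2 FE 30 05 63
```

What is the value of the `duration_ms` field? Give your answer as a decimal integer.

`duration_ms` follows `type` (2 B), `payload_len` (1 B), so it starts at offset 2 + 1 = 3 and occupies 4 bytes.
Bytes at offsets 3..6: FE 30 05 63.
Little-endian: lowest address holds the least-significant byte.
Reassemble most-significant byte first: 63 05 30 FE → 0x630530FE.
0x630530FE = 1661284606.

1661284606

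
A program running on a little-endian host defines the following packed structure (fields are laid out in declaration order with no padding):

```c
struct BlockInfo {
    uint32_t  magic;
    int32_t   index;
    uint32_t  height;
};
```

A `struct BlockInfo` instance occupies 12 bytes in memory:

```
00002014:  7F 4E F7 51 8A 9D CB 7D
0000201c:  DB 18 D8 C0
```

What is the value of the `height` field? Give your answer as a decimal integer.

`height` follows `magic` (4 B), `index` (4 B), so it starts at offset 4 + 4 = 8 and occupies 4 bytes.
Bytes at offsets 8..11: DB 18 D8 C0.
Little-endian stores the least-significant byte at the lowest address.
Reassemble most-significant byte first: C0 D8 18 DB → 0xC0D818DB.
0xC0D818DB = 3235387611.

3235387611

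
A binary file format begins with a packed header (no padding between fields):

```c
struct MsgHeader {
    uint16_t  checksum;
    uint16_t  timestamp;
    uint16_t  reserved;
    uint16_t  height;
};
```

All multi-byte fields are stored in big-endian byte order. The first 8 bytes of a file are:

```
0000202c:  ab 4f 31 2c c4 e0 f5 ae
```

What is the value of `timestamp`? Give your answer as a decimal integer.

`timestamp` follows `checksum` (2 bytes), so it starts at byte offset 2 and occupies 2 bytes.
Bytes at offsets 2..3: 31 2C.
Big-endian: lowest address holds the most-significant byte.
The bytes are already most-significant first: 0x312C.
0x312C = 12588.

12588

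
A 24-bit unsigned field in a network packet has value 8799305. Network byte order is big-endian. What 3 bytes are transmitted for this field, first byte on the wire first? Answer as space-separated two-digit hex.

86 44 49

8799305 in hexadecimal, padded to 24 bits, is 0x864449.
Split into bytes (most-significant first): 86 44 49.
Big-endian: lowest address holds the most-significant byte.
So the memory order matches the most-significant-first order: 86 44 49.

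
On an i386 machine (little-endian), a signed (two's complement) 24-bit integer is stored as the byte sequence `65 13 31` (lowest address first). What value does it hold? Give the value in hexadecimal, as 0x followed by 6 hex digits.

Little-endian stores the least-significant byte at the lowest address.
Reassemble most-significant byte first: 31 13 65 → 0x311365.

0x311365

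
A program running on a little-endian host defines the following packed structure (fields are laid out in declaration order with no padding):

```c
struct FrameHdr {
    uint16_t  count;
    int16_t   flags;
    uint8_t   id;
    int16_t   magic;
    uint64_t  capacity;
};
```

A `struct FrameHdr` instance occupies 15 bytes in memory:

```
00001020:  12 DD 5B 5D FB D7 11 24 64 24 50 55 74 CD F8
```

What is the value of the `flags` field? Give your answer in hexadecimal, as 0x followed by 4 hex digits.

`flags` follows `count` (2 bytes), so it starts at byte offset 2 and occupies 2 bytes.
Bytes at offsets 2..3: 5B 5D.
Little-endian: lowest address holds the least-significant byte.
Reassemble most-significant byte first: 5D 5B → 0x5D5B.

0x5D5B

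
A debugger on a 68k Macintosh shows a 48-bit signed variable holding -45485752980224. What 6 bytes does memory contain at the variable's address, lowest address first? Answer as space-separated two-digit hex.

D6 A1 85 D9 ED 00

Two's complement of -45485752980224 in 48 bits: 45485752980224 = 0x295E7A261300; invert → 0xD6A185D9ECFF; add 1 → 0xD6A185D9ED00.
Split into bytes (most-significant first): D6 A1 85 D9 ED 00.
Big-endian: lowest address holds the most-significant byte.
So the memory order matches the most-significant-first order: D6 A1 85 D9 ED 00.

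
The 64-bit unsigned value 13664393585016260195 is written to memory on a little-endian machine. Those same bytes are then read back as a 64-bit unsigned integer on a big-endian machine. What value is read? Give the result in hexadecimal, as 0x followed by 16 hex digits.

13664393585016260195 in 64-bit hexadecimal is 0xBDA1AD918A054663.
Stored little-endian, the bytes at ascending addresses are 63 46 05 8A 91 AD A1 BD.
Read back as big-endian, the last byte is least significant, giving 0x6346058A91ADA1BD.

0x6346058A91ADA1BD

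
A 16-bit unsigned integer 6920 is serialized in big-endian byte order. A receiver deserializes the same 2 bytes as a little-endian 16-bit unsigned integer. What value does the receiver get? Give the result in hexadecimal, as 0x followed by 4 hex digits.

6920 in 16-bit hexadecimal is 0x1B08.
Stored big-endian, the bytes at ascending addresses are 1B 08.
Read back as little-endian, the first byte is least significant, giving 0x081B.

0x081B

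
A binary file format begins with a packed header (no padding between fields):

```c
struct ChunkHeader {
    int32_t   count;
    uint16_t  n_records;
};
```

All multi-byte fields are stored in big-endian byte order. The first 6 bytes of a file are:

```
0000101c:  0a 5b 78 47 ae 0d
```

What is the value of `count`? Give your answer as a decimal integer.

173766727

`count` is the first field, at byte offset 0, occupying 4 bytes.
Bytes at offsets 0..3: 0A 5B 78 47.
Big-endian stores the most-significant byte at the lowest address.
The bytes are already most-significant first: 0x0A5B7847.
0x0A5B7847 = 173766727.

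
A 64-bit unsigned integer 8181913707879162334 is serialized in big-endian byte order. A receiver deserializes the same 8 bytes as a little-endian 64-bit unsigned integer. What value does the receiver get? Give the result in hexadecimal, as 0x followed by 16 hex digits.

0xDE6109ED2AFF8B71

8181913707879162334 in 64-bit hexadecimal is 0x718BFF2AED0961DE.
Stored big-endian, the bytes at ascending addresses are 71 8B FF 2A ED 09 61 DE.
Read back as little-endian, the first byte is least significant, giving 0xDE6109ED2AFF8B71.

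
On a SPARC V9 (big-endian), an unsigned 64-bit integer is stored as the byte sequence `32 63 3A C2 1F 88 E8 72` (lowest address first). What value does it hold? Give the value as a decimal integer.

3630810330017884274

In big-endian order the high byte comes first in memory.
The bytes are already most-significant first: 0x32633AC21F88E872.
0x32633AC21F88E872 = 3630810330017884274.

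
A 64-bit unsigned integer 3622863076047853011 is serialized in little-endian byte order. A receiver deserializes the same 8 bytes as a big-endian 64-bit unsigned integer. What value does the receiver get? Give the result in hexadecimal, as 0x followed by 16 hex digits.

0xD315B6DDC5FE4632

3622863076047853011 in 64-bit hexadecimal is 0x3246FEC5DDB615D3.
Stored little-endian, the bytes at ascending addresses are D3 15 B6 DD C5 FE 46 32.
Read back as big-endian, the last byte is least significant, giving 0xD315B6DDC5FE4632.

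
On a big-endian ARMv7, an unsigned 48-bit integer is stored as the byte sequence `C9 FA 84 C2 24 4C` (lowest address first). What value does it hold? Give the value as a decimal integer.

Big-endian: lowest address holds the most-significant byte.
The bytes are already most-significant first: 0xC9FA84C2244C.
0xC9FA84C2244C = 222077806322764.

222077806322764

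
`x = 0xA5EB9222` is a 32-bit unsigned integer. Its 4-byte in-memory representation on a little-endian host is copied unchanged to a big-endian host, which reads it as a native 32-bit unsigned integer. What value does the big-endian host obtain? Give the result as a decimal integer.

580053925

Stored little-endian, the bytes at ascending addresses are 22 92 EB A5.
Read back as big-endian, the last byte is least significant, giving 0x2292EBA5.
0x2292EBA5 = 580053925.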